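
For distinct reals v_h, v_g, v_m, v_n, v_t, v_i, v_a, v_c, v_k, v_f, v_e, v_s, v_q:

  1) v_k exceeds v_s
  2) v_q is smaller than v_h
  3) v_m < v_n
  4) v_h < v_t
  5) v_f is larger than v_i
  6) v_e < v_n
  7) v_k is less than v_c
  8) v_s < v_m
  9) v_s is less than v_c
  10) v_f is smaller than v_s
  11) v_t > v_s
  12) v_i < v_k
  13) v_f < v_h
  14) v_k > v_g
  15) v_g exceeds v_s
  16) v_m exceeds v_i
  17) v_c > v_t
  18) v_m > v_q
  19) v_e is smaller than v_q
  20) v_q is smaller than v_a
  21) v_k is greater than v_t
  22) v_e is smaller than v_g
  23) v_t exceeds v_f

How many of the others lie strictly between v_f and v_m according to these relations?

The relations place v_f below v_m. An element lies strictly between them when it is forced above v_f and also forced below v_m.
Above v_f: {v_s, v_g, v_h, v_t, v_k, v_n, v_c}. Below v_m: {v_i, v_e, v_q, v_s}.
Intersection: {v_s} — 1.

1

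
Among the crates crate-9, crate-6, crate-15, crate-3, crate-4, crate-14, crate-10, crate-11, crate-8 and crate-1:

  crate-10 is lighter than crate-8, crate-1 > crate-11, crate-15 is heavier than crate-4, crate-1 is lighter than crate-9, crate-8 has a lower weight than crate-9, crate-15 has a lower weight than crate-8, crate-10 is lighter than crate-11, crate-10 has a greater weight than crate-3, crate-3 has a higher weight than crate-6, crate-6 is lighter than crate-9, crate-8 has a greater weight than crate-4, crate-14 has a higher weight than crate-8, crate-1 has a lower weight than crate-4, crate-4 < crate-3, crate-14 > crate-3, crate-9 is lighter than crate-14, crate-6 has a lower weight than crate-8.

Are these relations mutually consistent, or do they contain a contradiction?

Chaining the given relations yields crate-3 < crate-10 < crate-11 < crate-1 < crate-4, so crate-3 < crate-4. But one relation states crate-4 < crate-3. These cannot both hold.

inconsistent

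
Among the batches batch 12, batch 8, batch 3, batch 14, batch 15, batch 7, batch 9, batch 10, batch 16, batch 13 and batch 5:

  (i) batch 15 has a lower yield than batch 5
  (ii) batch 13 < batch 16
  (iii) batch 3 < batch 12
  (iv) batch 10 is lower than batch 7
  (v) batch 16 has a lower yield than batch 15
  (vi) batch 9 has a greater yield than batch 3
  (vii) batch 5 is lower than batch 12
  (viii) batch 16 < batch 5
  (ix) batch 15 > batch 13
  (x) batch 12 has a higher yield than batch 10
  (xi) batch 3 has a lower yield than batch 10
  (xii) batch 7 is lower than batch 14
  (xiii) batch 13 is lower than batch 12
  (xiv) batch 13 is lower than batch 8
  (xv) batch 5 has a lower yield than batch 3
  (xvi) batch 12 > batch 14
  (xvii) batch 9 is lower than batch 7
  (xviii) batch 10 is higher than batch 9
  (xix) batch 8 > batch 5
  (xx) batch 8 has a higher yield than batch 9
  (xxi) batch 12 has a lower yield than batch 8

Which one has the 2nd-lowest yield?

batch 16

The consecutive relations fix a unique order: batch 13 < batch 16 < batch 15 < batch 5 < batch 3 < batch 9 < batch 10 < batch 7 < batch 14 < batch 12 < batch 8.
Counting 2 from the smallest end gives batch 16.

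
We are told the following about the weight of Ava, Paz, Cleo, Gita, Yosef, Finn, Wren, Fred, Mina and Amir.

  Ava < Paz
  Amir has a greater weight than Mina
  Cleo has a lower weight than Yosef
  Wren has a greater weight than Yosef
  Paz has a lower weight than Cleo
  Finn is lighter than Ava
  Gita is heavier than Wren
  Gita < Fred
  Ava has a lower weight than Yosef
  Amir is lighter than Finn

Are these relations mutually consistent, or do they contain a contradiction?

consistent

The single ordering Mina < Amir < Finn < Ava < Paz < Cleo < Yosef < Wren < Gita < Fred satisfies every listed relation, so no contradiction arises.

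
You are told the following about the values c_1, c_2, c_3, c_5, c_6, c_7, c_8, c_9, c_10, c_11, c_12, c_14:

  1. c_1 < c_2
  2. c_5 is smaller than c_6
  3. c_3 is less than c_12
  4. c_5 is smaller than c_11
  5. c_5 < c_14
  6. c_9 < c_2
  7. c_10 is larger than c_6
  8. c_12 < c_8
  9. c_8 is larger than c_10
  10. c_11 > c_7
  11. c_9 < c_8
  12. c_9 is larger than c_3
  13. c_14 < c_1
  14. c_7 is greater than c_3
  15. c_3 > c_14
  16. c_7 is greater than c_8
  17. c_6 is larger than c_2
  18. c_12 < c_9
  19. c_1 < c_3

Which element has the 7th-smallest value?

c_2

The consecutive relations fix a unique order: c_5 < c_14 < c_1 < c_3 < c_12 < c_9 < c_2 < c_6 < c_10 < c_8 < c_7 < c_11.
The 7th smallest is c_2.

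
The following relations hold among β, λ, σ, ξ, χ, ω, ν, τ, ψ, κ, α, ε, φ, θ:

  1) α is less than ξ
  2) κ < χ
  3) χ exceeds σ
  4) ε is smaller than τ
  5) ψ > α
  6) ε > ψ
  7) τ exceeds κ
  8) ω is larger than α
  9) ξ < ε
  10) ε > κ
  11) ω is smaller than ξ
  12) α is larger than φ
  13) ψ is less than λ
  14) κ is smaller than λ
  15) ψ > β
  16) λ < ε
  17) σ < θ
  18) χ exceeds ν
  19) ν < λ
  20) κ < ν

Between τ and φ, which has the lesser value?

φ

Following the relations from φ: φ < α < ω < ξ < ε < τ.
So φ < τ; φ is the smaller of the two.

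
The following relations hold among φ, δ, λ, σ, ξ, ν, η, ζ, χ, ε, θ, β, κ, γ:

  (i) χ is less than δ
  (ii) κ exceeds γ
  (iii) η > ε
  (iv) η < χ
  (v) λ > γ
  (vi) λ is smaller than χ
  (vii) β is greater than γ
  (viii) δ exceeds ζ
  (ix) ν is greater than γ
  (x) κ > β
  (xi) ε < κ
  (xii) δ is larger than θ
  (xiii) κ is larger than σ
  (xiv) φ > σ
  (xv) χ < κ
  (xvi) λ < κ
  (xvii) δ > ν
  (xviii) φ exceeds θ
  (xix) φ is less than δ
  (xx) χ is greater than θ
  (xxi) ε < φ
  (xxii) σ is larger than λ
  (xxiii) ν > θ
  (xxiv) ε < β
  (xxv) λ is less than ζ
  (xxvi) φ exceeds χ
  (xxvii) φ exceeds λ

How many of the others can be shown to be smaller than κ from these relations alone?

8

From κ the given relations immediately reach ε, γ, λ, χ, β, σ.
From those, η, θ — 8 in total.
No other element is forced below κ by the given relations, so the count is 8.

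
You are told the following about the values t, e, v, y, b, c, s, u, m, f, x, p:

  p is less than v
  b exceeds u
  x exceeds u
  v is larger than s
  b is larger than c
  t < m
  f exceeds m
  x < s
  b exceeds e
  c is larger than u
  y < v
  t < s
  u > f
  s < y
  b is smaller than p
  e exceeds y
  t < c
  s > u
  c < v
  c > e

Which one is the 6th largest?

Chaining the given pairs: t < m < f < u < x < s < y < e < c < b < p < v.
The 6th largest is y.

y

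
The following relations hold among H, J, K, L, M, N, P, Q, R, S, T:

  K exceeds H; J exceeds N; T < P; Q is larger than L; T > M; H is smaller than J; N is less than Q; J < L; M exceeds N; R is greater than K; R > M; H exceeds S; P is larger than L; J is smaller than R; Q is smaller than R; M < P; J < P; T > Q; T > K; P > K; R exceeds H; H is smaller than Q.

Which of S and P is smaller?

S

S < H and H < J give S < J.
With J < L: S < H < J < L.
Then L < Q extends the chain to Q.
With Q < T: S < H < J < L < Q < T.
Then T < P extends the chain to P.
So S < P; S is the smaller of the two.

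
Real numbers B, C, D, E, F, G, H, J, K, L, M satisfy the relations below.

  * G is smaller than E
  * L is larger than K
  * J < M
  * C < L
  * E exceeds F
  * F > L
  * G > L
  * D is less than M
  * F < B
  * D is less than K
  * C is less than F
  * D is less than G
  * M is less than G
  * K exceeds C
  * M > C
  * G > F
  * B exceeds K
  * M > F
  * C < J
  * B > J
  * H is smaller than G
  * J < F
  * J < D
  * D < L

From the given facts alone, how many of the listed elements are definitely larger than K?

6

The elements the relations force above K are L, F, B, M, G, E — no chain reaches any other.
That is 6.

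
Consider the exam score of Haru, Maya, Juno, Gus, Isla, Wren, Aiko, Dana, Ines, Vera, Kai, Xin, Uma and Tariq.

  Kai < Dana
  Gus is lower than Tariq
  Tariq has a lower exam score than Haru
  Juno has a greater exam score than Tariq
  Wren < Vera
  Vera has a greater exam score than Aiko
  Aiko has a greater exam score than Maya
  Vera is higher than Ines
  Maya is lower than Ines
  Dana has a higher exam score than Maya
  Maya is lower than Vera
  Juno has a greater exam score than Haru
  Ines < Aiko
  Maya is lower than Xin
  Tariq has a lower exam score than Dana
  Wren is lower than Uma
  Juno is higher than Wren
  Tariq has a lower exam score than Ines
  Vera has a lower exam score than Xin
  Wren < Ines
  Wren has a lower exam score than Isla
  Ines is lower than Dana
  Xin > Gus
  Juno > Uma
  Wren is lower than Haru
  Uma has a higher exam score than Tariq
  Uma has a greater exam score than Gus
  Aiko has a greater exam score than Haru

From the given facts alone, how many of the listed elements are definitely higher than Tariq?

8

From Tariq the given relations immediately reach Ines, Haru, Uma, Juno, Dana.
From those, Aiko, Vera — 7 in total.
From those, Xin — 8 in total.
No other element is forced above Tariq by the given relations, so the count is 8.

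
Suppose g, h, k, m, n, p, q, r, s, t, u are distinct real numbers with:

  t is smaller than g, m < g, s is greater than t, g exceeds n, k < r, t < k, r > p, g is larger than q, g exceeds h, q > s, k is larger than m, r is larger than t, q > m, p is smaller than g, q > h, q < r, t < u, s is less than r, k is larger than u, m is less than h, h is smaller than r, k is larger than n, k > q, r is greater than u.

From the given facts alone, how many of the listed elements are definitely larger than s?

Directly above s: q, r.
One step further: k, g (4 so far).
Nothing else is reachable above s; 4 in all.

4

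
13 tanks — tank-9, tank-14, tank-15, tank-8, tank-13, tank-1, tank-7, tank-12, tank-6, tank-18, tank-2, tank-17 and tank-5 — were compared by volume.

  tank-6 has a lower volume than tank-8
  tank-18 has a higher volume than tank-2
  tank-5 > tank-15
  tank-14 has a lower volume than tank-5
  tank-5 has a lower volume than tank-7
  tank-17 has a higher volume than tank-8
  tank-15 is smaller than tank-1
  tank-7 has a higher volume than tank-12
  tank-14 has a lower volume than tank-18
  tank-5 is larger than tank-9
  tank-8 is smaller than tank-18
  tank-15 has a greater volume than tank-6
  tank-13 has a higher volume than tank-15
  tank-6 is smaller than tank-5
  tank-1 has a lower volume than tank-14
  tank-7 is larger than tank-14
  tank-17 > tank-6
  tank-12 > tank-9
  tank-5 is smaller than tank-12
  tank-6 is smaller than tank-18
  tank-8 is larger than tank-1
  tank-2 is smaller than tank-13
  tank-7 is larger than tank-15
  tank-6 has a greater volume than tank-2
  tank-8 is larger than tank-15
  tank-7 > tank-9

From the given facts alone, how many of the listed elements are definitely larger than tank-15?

9

Directly above tank-15: tank-13, tank-1, tank-5, tank-8, tank-7.
One step further: tank-14, tank-12, tank-17, tank-18 (9 so far).
Nothing else is reachable above tank-15; 9 in all.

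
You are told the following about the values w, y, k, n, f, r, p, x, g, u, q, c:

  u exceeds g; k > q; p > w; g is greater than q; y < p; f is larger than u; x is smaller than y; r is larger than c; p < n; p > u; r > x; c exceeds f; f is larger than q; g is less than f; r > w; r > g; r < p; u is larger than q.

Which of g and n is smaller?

g

The relevant relations are g < u; u < f; f < c; c < r; r < p; p < n.
Chaining these gives g < u < f < c < r < p < n.
So g < n; g is the smaller of the two.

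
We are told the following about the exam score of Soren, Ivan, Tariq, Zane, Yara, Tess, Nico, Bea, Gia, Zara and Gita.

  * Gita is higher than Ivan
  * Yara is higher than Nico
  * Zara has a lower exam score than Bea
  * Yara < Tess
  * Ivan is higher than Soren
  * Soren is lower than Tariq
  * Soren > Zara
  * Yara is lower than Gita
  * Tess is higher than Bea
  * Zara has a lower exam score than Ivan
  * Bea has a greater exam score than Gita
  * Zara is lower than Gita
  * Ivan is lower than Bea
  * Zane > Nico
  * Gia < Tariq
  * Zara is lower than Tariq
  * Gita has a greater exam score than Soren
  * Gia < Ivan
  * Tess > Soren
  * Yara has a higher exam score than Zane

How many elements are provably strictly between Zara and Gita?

2

Chaining upward from Zara reaches: Soren, Ivan, Tariq, Bea, Tess.
Chaining downward from Gita reaches: Nico, Soren, Zane, Yara, Gia, Ivan.
Strictly between Zara and Gita are those in both lists: Soren, Ivan — 2 elements.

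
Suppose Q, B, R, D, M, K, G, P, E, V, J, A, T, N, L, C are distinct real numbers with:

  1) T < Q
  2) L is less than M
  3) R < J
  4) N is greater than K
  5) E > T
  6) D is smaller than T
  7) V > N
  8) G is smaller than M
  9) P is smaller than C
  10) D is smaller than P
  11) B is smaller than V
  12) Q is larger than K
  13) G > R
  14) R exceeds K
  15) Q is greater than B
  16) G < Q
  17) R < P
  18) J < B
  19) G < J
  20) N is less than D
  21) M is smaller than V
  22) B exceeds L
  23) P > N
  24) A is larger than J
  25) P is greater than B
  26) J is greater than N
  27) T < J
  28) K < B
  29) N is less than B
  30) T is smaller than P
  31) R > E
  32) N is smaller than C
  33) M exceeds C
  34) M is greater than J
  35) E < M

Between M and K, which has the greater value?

Link the given pairs in sequence: K < N; N < D; D < T; T < E; E < R; R < G; G < J; J < B; B < P; P < C; C < M.
Chaining these gives K < N < D < T < E < R < G < J < B < P < C < M.
So K < M; M is the larger of the two.

M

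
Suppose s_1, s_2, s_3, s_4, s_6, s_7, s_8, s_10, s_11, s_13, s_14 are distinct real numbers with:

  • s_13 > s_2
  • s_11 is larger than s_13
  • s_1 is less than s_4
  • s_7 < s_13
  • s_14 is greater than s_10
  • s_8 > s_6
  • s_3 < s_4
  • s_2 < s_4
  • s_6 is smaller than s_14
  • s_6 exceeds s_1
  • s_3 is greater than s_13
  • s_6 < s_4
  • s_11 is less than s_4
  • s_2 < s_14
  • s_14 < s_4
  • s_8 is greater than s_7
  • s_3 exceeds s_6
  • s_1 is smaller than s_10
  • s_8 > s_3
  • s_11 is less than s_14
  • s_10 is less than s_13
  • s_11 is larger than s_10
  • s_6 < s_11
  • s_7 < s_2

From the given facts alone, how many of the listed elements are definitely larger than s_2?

6

From s_2 the given relations immediately reach s_13, s_14, s_4.
From those, s_11, s_3 — 5 in total.
From those, s_8 — 6 in total.
No other element is forced above s_2 by the given relations, so the count is 6.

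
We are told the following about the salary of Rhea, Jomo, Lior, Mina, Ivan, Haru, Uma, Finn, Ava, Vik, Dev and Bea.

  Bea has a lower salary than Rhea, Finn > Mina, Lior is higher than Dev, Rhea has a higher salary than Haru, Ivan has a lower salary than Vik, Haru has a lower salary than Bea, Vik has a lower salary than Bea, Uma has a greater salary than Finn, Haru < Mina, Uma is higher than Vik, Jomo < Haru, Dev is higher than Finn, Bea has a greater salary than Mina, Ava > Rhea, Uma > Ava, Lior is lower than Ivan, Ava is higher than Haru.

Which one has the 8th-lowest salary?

Vik

Piecing the relations together gives one ordering: Jomo < Haru < Mina < Finn < Dev < Lior < Ivan < Vik < Bea < Rhea < Ava < Uma.
Counting 8 from the smallest end gives Vik.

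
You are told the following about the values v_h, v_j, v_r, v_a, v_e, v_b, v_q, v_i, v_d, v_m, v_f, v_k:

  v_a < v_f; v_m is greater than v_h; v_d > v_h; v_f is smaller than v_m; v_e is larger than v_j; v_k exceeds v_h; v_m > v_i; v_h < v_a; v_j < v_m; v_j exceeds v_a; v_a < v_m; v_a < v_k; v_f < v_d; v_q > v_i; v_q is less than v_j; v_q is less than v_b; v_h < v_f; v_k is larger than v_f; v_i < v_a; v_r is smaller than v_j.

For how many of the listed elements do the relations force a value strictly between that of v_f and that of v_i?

1

Chaining upward from v_i reaches: v_a, v_d, v_q, v_j, v_b, v_e, v_k, v_m.
Chaining downward from v_f reaches: v_h, v_a.
Strictly between v_i and v_f are those in both lists: v_a — 1 element.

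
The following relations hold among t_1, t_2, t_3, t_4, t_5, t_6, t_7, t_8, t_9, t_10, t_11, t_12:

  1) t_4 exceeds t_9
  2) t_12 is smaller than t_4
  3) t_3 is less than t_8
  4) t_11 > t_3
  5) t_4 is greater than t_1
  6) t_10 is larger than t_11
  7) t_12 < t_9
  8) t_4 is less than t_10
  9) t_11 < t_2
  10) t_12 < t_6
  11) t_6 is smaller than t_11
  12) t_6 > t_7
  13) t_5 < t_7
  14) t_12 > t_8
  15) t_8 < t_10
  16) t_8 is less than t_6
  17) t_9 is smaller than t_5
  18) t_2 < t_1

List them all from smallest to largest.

Each adjacent pair is fixed by a given relation: t_3 < t_8; t_8 < t_12; t_12 < t_9; t_9 < t_5; t_5 < t_7; t_7 < t_6; t_6 < t_11; t_11 < t_2; t_2 < t_1; t_1 < t_4; t_4 < t_10. Chaining them end to end gives the full order.

t_3 < t_8 < t_12 < t_9 < t_5 < t_7 < t_6 < t_11 < t_2 < t_1 < t_4 < t_10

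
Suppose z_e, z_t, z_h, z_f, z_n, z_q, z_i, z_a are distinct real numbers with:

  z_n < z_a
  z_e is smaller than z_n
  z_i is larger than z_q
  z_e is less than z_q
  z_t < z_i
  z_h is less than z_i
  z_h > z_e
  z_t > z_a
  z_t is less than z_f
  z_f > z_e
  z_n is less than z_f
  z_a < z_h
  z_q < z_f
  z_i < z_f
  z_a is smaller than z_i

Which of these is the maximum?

z_f

Chaining downward from z_f: directly below it, z_e, z_q, z_n, z_t, z_i; then z_a, z_h.
That covers every other element, and nothing is given above z_f, so z_f is the maximum.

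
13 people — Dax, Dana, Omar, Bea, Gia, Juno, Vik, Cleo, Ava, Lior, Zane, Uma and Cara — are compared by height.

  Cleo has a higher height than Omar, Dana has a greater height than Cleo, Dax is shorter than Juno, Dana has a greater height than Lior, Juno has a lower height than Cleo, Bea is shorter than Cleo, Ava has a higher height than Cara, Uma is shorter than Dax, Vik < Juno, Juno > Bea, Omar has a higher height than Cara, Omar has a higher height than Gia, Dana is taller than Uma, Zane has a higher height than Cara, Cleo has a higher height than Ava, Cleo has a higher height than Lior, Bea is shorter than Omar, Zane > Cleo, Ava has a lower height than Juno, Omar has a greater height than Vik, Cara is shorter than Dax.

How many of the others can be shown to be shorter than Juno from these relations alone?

6

The elements the relations force below Juno are Vik, Bea, Cara, Uma, Ava, Dax — no chain reaches any other.
That is 6.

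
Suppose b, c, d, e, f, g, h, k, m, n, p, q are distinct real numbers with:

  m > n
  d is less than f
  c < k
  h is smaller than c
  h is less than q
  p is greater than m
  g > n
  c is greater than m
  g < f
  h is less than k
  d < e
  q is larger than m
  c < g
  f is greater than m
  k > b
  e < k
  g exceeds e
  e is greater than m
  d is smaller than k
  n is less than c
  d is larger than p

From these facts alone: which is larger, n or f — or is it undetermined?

f

n < m < p < d < e < g < f, by transitivity through m, p, d, e, g.
So f is larger.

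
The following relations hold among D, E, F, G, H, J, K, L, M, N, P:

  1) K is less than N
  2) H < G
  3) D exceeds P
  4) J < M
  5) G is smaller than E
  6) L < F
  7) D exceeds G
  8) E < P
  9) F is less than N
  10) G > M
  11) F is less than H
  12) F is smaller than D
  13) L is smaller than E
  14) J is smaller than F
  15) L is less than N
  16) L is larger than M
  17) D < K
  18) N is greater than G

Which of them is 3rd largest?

D

The consecutive relations fix a unique order: J < M < L < F < H < G < E < P < D < K < N.
Counting 3 from the largest end gives D.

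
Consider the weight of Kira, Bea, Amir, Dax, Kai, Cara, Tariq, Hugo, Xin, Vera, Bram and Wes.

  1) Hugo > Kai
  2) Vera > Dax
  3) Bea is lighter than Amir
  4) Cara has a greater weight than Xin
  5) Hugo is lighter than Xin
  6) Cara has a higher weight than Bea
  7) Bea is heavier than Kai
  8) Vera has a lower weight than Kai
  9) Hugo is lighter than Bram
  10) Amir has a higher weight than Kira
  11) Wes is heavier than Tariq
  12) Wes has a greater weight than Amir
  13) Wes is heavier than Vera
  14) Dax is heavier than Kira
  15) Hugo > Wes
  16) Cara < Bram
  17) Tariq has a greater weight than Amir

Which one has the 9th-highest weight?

Kai

Chaining the given pairs: Kira < Dax < Vera < Kai < Bea < Amir < Tariq < Wes < Hugo < Xin < Cara < Bram.
The 9th largest is Kai.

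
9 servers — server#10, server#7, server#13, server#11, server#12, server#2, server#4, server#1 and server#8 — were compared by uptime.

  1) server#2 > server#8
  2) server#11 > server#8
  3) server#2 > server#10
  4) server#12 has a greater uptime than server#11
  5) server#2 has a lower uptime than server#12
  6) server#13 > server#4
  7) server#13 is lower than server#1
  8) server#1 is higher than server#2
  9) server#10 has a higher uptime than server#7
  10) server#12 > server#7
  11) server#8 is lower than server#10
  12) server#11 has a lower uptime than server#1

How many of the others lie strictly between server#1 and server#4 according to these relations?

1

The relations place server#4 below server#1. An element lies strictly between them when it is forced above server#4 and also forced below server#1.
Above server#4: {server#13}. Below server#1: {server#8, server#7, server#13, server#10, server#11, server#2}.
Intersection: {server#13} — 1.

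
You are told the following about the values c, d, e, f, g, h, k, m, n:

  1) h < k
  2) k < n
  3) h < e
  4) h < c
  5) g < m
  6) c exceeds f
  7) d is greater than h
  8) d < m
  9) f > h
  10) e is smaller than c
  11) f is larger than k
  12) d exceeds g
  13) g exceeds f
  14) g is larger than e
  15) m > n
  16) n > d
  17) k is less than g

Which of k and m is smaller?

Link the given pairs in sequence: k < f; f < g; g < d; d < n; n < m.
Together: k < f < g < d < n < m.
So k < m; k is the smaller of the two.

k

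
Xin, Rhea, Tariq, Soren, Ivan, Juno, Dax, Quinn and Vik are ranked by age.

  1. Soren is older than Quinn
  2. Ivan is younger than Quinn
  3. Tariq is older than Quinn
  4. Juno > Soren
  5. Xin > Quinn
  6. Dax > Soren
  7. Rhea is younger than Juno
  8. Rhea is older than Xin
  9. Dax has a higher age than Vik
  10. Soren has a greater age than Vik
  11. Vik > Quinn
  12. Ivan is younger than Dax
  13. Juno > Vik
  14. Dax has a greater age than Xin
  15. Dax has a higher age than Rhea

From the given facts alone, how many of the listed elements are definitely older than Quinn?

7

From Quinn the given relations immediately reach Xin, Tariq, Vik, Soren.
From those, Rhea, Juno, Dax — 7 in total.
Nothing else is reachable above Quinn; 7 in all.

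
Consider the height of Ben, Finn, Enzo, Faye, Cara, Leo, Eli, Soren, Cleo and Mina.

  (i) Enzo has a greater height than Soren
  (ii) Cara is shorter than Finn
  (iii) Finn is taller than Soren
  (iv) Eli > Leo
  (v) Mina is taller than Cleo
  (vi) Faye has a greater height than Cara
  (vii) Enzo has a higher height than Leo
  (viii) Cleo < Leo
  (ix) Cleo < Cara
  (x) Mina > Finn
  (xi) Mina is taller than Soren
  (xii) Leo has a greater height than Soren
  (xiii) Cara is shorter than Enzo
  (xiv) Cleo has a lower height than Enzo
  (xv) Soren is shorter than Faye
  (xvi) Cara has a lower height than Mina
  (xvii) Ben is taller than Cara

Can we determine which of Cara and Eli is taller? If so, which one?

Following every chain through Cara: above Cara we get Enzo, Faye, Ben, Finn, Mina; below Cara we get Cleo.
Eli is not reached, and no chain runs the other way from Eli to Cara.
So the given relations leave the order of Cara and Eli undetermined.

undetermined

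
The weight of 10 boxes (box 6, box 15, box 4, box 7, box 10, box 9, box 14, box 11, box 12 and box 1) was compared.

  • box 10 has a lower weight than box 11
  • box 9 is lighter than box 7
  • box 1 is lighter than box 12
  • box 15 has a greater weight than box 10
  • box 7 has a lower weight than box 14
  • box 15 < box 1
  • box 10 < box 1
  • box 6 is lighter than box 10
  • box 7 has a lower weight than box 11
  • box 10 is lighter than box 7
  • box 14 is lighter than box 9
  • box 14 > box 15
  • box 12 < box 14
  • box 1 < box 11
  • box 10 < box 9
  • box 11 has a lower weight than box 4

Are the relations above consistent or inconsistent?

inconsistent

Chaining the given relations yields box 14 < box 9 < box 7, so box 14 < box 7. But one relation states box 7 < box 14. These cannot both hold.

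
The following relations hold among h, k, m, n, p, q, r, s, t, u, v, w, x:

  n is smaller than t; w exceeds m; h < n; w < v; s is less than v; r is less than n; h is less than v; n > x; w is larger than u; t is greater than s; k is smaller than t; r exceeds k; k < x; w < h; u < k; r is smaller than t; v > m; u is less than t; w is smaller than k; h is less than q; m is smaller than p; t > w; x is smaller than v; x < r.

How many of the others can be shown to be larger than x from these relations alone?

From x the given relations immediately reach r, n, v.
From those, t — 4 in total.
No other element is forced above x by the given relations, so the count is 4.

4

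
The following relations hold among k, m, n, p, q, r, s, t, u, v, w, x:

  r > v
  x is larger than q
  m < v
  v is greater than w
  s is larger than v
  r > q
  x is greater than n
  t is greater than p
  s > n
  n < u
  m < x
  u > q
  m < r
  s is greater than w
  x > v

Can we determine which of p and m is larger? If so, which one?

undetermined

Following every chain through m: above m we get v, r, x, s.
p is not reached, and no chain runs the other way from p to m.
So the given relations leave the order of m and p undetermined.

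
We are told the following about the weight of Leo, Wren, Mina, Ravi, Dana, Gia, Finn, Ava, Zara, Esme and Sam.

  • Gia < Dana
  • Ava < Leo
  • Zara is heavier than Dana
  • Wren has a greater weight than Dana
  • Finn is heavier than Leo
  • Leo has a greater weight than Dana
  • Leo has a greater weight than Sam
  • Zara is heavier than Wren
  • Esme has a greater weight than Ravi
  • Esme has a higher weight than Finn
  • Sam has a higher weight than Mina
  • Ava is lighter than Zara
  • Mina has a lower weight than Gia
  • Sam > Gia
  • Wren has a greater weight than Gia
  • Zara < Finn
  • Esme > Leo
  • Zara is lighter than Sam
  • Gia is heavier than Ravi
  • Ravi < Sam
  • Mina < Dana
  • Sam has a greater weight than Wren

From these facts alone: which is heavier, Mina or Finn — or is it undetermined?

Link the given pairs in sequence: Mina < Gia; Gia < Dana; Dana < Wren; Wren < Zara; Zara < Sam; Sam < Leo; Leo < Finn.
Together: Mina < Gia < Dana < Wren < Zara < Sam < Leo < Finn.
So Finn is heavier.

Finn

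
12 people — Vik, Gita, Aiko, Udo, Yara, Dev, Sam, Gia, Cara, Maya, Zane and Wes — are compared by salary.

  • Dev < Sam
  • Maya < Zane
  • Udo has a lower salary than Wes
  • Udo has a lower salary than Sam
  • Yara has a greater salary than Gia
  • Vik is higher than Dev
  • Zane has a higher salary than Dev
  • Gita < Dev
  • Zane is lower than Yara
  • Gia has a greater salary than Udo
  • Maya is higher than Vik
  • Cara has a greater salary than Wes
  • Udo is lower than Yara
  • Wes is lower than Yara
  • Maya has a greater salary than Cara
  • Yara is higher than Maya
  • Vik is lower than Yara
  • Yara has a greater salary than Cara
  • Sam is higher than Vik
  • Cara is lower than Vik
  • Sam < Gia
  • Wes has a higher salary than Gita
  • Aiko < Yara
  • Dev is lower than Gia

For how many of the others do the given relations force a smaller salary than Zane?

From Zane the given relations immediately reach Dev, Maya.
From those, Gita, Cara, Vik — 5 in total.
From those, Wes — 6 in total.
From those, Udo — 7 in total.
Nothing else is reachable below Zane; 7 in all.

7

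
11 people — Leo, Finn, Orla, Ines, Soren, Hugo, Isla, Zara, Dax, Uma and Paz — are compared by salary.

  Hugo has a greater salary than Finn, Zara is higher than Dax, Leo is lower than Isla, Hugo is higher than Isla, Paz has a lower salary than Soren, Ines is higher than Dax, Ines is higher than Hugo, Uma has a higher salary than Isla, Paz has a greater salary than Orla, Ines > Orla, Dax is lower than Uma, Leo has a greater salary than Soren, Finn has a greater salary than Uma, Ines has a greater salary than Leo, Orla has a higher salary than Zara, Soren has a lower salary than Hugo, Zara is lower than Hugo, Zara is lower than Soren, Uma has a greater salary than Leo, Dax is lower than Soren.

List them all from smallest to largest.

Nothing is placed below Dax, so it is least; from there Dax < Zara; Zara < Orla; Orla < Paz; Paz < Soren; Soren < Leo; Leo < Isla; Isla < Uma; Uma < Finn; Finn < Hugo; Hugo < Ines, each given directly.

Dax < Zara < Orla < Paz < Soren < Leo < Isla < Uma < Finn < Hugo < Ines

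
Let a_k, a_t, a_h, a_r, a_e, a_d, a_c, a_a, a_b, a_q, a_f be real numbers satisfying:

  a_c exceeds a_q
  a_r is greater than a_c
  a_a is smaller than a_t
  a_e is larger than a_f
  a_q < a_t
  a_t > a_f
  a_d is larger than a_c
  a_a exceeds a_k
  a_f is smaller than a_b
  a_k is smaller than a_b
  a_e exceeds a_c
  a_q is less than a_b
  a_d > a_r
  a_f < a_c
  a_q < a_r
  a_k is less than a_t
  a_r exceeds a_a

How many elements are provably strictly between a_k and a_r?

Chaining upward from a_k reaches: a_b, a_a, a_t, a_d.
Chaining downward from a_r reaches: a_f, a_q, a_c, a_a.
Strictly between a_k and a_r are those in both lists: a_a — 1 element.

1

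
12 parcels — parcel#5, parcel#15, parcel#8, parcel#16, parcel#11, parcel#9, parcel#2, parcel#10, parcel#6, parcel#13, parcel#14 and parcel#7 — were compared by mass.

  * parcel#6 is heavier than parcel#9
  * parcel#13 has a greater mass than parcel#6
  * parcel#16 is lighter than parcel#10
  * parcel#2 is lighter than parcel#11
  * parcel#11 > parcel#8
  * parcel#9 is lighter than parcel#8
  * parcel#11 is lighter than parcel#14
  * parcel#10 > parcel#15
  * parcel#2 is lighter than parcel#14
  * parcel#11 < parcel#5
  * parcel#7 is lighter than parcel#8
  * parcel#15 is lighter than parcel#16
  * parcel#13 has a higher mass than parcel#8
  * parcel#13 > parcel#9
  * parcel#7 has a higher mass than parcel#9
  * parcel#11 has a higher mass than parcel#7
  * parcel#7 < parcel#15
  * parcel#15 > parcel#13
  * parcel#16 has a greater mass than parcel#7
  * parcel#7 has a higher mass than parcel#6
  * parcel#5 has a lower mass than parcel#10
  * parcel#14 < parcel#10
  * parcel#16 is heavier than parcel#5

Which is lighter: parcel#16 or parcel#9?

parcel#9

Link the given pairs in sequence: parcel#9 < parcel#6; parcel#6 < parcel#7; parcel#7 < parcel#11; parcel#11 < parcel#5; parcel#5 < parcel#16.
Chaining these gives parcel#9 < parcel#6 < parcel#7 < parcel#11 < parcel#5 < parcel#16.
So parcel#9 < parcel#16; parcel#9 is the lighter of the two.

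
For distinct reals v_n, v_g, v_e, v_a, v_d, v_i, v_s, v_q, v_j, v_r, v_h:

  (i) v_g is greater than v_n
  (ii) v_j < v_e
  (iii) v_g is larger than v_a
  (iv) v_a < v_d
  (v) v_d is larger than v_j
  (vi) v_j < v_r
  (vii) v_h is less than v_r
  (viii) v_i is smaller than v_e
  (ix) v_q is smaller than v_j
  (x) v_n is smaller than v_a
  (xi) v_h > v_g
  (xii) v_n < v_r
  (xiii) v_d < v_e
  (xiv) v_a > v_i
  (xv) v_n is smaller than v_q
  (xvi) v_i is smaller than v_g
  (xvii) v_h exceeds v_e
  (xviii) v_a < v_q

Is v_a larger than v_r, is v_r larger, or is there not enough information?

v_r

Link the given pairs in sequence: v_a < v_q; v_q < v_j; v_j < v_d; v_d < v_e; v_e < v_h; v_h < v_r.
Together: v_a < v_q < v_j < v_d < v_e < v_h < v_r.
So v_r is larger.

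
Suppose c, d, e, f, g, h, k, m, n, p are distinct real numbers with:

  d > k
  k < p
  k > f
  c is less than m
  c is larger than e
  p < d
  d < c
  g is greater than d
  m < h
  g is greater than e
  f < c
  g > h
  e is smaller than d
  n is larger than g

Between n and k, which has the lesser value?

Chaining the given relations: k < d < c < m < h < g < n.
So k < n; k is the smaller of the two.

k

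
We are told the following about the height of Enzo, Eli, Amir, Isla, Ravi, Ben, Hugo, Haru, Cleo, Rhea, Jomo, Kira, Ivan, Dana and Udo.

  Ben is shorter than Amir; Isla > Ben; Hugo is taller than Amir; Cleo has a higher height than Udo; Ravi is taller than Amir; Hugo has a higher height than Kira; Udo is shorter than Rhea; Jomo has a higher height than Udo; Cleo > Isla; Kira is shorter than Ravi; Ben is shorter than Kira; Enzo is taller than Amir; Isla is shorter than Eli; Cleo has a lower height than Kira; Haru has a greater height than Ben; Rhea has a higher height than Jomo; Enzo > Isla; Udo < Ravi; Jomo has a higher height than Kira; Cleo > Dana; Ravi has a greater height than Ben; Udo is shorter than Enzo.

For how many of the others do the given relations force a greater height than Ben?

The elements the relations force above Ben are Isla, Amir, Eli, Cleo, Kira, Hugo, Haru, Ravi, Jomo, Rhea, Enzo — no chain reaches any other.
That is 11.

11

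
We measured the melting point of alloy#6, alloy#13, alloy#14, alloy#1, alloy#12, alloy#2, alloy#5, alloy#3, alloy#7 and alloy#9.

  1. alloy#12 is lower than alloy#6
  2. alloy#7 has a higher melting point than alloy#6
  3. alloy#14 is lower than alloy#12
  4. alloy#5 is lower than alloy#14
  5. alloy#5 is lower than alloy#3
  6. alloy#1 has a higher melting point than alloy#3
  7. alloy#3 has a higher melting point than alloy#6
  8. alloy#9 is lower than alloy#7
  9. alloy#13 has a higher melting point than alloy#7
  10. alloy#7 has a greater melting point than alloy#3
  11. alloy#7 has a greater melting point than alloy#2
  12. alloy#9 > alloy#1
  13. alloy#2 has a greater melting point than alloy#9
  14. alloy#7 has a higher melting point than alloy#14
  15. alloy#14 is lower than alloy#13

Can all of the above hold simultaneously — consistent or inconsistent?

Every relation is compatible with alloy#5 < alloy#14 < alloy#12 < alloy#6 < alloy#3 < alloy#1 < alloy#9 < alloy#2 < alloy#7 < alloy#13; the set is consistent.

consistent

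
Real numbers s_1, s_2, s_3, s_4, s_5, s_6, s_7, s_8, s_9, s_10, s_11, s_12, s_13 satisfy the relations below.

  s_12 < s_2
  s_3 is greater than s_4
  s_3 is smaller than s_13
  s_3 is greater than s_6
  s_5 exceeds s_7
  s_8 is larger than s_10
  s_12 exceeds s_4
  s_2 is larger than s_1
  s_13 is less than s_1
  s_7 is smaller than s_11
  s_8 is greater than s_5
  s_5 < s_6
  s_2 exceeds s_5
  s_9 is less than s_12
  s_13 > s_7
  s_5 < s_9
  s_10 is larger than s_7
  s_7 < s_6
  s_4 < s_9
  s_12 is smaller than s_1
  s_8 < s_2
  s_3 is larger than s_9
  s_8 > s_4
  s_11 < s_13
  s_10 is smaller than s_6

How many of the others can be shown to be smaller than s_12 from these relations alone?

4

Directly below s_12: s_4, s_9.
One step further: s_5 (3 so far).
One step further: s_7 (4 so far).
Nothing else is reachable below s_12; 4 in all.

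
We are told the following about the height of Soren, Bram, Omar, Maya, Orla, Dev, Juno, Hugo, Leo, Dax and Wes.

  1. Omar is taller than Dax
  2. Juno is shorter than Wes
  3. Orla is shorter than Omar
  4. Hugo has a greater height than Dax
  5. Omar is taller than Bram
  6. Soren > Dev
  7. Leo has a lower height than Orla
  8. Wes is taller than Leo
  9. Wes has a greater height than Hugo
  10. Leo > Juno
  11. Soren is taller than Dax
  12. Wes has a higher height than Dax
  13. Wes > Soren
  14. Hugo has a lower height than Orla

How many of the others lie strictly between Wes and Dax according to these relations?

The relations place Dax below Wes. An element lies strictly between them when it is forced above Dax and also forced below Wes.
Above Dax: {Hugo, Soren, Orla, Omar}. Below Wes: {Dev, Juno, Hugo, Soren, Leo}.
Intersection: {Hugo, Soren} — 2.

2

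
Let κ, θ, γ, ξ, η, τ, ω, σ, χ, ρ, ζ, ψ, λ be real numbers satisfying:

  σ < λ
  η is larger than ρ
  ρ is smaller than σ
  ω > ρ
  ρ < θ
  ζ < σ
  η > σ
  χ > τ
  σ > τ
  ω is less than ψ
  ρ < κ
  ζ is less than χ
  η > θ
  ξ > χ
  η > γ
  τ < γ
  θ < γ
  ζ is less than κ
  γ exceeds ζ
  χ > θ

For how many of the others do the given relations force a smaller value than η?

The elements the relations force below η are ρ, ζ, θ, τ, γ, σ — no chain reaches any other.
That is 6.

6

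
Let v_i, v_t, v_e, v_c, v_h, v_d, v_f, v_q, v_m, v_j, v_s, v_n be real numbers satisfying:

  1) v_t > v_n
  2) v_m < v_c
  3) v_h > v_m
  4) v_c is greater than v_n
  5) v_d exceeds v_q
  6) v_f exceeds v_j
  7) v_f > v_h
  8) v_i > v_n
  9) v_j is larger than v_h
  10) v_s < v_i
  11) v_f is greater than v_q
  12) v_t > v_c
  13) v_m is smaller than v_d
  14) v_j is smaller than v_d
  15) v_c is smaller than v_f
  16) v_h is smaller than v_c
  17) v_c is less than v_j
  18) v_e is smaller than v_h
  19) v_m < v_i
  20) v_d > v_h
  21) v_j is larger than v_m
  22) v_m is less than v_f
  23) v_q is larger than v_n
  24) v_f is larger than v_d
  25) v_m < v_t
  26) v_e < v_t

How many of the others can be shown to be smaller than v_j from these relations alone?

Directly below v_j: v_m, v_h, v_c.
One step further: v_n, v_e (5 so far).
Nothing else is reachable below v_j; 5 in all.

5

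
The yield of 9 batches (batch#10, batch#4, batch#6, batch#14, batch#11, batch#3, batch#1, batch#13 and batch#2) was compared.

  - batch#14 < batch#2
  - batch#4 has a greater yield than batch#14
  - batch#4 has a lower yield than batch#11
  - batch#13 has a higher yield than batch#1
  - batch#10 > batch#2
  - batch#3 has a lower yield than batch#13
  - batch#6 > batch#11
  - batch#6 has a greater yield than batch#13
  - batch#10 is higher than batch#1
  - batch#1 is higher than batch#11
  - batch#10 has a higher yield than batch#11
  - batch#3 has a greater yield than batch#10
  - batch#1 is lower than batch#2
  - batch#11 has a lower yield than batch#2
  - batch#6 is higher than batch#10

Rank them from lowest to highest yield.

batch#14 < batch#4 < batch#11 < batch#1 < batch#2 < batch#10 < batch#3 < batch#13 < batch#6

Each adjacent pair is fixed by a given relation: batch#14 < batch#4; batch#4 < batch#11; batch#11 < batch#1; batch#1 < batch#2; batch#2 < batch#10; batch#10 < batch#3; batch#3 < batch#13; batch#13 < batch#6. Chaining them end to end gives the full order.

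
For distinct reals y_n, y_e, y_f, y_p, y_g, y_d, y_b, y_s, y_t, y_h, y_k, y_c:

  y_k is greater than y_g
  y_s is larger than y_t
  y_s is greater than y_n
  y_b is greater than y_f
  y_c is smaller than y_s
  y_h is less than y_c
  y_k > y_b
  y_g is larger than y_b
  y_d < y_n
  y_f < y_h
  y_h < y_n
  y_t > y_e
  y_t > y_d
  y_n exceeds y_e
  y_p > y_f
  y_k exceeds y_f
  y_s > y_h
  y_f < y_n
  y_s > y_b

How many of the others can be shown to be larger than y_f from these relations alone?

The elements the relations force above y_f are y_b, y_g, y_p, y_k, y_h, y_c, y_n, y_s — no chain reaches any other.
That is 8.

8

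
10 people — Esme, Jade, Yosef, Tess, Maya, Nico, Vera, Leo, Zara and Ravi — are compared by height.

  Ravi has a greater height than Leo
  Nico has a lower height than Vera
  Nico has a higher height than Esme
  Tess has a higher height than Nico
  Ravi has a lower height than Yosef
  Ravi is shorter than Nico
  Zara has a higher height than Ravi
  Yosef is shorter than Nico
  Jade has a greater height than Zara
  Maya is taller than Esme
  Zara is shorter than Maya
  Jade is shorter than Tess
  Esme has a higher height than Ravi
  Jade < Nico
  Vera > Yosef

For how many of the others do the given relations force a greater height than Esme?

4

From Esme the given relations immediately reach Maya, Nico.
From those, Vera, Tess — 4 in total.
No other element is forced above Esme by the given relations, so the count is 4.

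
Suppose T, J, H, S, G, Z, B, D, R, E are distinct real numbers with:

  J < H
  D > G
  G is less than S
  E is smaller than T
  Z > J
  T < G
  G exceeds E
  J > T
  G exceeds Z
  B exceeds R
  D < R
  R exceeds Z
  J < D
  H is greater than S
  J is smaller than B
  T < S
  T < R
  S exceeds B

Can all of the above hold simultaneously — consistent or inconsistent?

The single ordering E < T < J < Z < G < D < R < B < S < H satisfies every listed relation, so no contradiction arises.

consistent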